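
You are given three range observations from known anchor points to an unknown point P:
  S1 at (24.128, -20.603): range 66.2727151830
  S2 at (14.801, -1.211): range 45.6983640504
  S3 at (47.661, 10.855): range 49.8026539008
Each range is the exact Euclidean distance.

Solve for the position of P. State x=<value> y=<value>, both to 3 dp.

eq1: (x − 24.128)² + (y + 20.603)² = 66.2727151830²
eq2: (x − 14.801)² + (y + 1.211)² = 45.6983640504²
eq3: (x − 47.661)² + (y − 10.855)² = 49.8026539008²
eq1−eq2, eq1−eq3 (x²,y² cancel):
  -18.654·x + 38.784·y = 1517.624430
  47.066·x + 62.916·y = 3294.526395
det = -18.654·62.916 − 38.784·47.066 = -2999.042808
x = (1517.624430·62.916 − 38.784·3294.526395) / -2999.042808 = 10.767453
y = (-18.654·3294.526395 − 1517.624430·47.066) / -2999.042808 = 44.309006

x=10.767 y=44.309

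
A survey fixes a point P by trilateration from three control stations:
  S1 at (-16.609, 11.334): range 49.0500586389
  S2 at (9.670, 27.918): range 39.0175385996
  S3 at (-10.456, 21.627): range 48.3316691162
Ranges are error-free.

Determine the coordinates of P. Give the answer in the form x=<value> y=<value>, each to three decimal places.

x=29.364 y=-5.764

eq1: (x + 16.609)² + (y − 11.334)² = 49.0500586389²
eq2: (x − 9.670)² + (y − 27.918)² = 39.0175385996²
eq3: (x + 10.456)² + (y − 21.627)² = 48.3316691162²
eq3−eq1, eq3−eq2 (x²,y² cancel):
  -12.306·x − 20.586·y = -242.694641
  40.252·x + 12.582·y = 1109.450480
det = -12.306·12.582 − -20.586·40.252 = 673.793580
x = (-242.694641·12.582 − -20.586·1109.450480) / 673.793580 = 29.364429
y = (-12.306·1109.450480 − -242.694641·40.252) / 673.793580 = -5.764307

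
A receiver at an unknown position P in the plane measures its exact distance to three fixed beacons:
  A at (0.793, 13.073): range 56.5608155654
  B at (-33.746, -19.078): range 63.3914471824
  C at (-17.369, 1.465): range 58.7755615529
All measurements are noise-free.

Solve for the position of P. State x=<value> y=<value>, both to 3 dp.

x=27.053 y=-37.022

eq1: (x − 0.793)² + (y − 13.073)² = 56.5608155654²
eq2: (x + 33.746)² + (y + 19.078)² = 63.3914471824²
eq3: (x + 17.369)² + (y − 1.465)² = 58.7755615529²
eq1−eq2, eq1−eq3 (x²,y² cancel):
  -69.078·x − 64.302·y = 511.880704
  -36.324·x − 23.216·y = -123.144570
det = -69.078·-23.216 − -64.302·-36.324 = -731.991000
x = (511.880704·-23.216 − -64.302·-123.144570) / -731.991000 = 27.052607
y = (-69.078·-123.144570 − 511.880704·-36.324) / -731.991000 = -37.022498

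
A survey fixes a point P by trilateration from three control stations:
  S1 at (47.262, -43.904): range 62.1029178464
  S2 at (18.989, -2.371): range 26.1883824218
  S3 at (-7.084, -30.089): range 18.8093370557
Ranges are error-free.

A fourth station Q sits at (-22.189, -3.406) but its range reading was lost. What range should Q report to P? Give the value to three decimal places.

18.372

eq1: (x − 47.262)² + (y + 43.904)² = 62.1029178464²
eq2: (x − 18.989)² + (y + 2.371)² = 26.1883824218²
eq3: (x + 7.084)² + (y + 30.089)² = 18.8093370557²
eq2−eq1, eq2−eq3 (x²,y² cancel):
  56.546·x − 83.066·y = 624.113067
  -52.146·x − 55.436·y = 921.367428
det = 56.546·-55.436 − -83.066·-52.146 = -7466.243692
x = (624.113067·-55.436 − -83.066·921.367428) / -7466.243692 = -5.616743
y = (56.546·921.367428 − 624.113067·-52.146) / -7466.243692 = -11.336978
|P − Q| = √((-5.616743 − -22.189)² + (-11.336978 − -3.406)²) = 18.372265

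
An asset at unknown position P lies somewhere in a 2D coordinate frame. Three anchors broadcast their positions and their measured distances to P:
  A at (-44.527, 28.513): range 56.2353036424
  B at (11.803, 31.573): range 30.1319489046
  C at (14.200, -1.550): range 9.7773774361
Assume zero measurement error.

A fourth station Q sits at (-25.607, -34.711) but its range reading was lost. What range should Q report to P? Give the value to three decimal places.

48.040

eq1: (x + 44.527)² + (y − 28.513)² = 56.2353036424²
eq2: (x − 11.803)² + (y − 31.573)² = 30.1319489046²
eq3: (x − 14.200)² + (y + 1.550)² = 9.7773774361²
eq2−eq3, eq2−eq1 (x²,y² cancel):
  4.794·x − 66.246·y = -119.785403
  -112.660·x − 6.120·y = -594.995271
det = 4.794·-6.120 − -66.246·-112.660 = -7492.613640
x = (-119.785403·-6.120 − -66.246·-594.995271) / -7492.613640 = 5.162814
y = (4.794·-594.995271 − -119.785403·-112.660) / -7492.613640 = 2.181806
|P − Q| = √((5.162814 − -25.607)² + (2.181806 − -34.711)²) = 48.040198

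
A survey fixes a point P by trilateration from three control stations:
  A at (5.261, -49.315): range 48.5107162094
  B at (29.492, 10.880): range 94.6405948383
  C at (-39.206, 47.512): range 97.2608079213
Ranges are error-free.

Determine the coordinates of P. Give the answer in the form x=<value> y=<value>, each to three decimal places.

eq1: (x − 5.261)² + (y + 49.315)² = 48.5107162094²
eq2: (x − 29.492)² + (y − 10.880)² = 94.6405948383²
eq3: (x + 39.206)² + (y − 47.512)² = 97.2608079213²
eq2−eq1, eq2−eq3 (x²,y² cancel):
  -48.462·x − 120.390·y = 8075.047486
  -137.396·x + 73.264·y = 2303.525550
det = -48.462·73.264 − -120.390·-137.396 = -20091.624408
x = (8075.047486·73.264 − -120.390·2303.525550) / -20091.624408 = -43.248455
y = (-48.462·2303.525550 − 8075.047486·-137.396) / -20091.624408 = -49.664763

x=-43.248 y=-49.665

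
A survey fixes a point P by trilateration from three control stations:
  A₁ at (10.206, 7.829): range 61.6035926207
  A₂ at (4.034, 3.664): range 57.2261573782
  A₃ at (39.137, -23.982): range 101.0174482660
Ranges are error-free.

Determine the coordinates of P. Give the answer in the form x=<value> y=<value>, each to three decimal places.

x=-48.666 y=25.969

eq1: (x − 10.206)² + (y − 7.829)² = 61.6035926207²
eq2: (x − 4.034)² + (y − 3.664)² = 57.2261573782²
eq3: (x − 39.137)² + (y + 23.982)² = 101.0174482660²
eq2−eq3, eq2−eq1 (x²,y² cancel):
  70.206·x − 55.292·y = -4852.548725
  12.344·x + 8.330·y = -384.411911
det = 70.206·8.330 − -55.292·12.344 = 1267.340428
x = (-4852.548725·8.330 − -55.292·-384.411911) / 1267.340428 = -48.666193
y = (70.206·-384.411911 − -4852.548725·12.344) / 1267.340428 = 25.969217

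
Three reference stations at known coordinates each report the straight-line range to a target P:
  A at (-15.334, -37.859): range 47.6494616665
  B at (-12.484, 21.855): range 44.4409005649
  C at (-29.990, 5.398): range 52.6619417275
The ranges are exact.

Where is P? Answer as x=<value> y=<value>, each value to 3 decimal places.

x=21.143 y=-7.201

eq1: (x + 15.334)² + (y + 37.859)² = 47.6494616665²
eq2: (x + 12.484)² + (y − 21.855)² = 44.4409005649²
eq3: (x + 29.990)² + (y − 5.398)² = 52.6619417275²
eq3−eq1, eq3−eq2 (x²,y² cancel):
  29.312·x − 86.514·y = 1242.705842
  35.012·x + 32.914·y = 503.239240
det = 29.312·32.914 − -86.514·35.012 = 3993.803336
x = (1242.705842·32.914 − -86.514·503.239240) / 3993.803336 = 21.142668
y = (29.312·503.239240 − 1242.705842·35.012) / 3993.803336 = -7.200822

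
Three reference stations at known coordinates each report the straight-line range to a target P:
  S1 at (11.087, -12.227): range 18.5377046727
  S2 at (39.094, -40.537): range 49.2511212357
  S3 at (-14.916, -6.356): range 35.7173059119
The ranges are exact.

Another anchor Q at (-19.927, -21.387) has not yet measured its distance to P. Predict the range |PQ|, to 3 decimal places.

46.836

eq1: (x − 11.087)² + (y + 12.227)² = 18.5377046727²
eq2: (x − 39.094)² + (y + 40.537)² = 49.2511212357²
eq3: (x + 14.916)² + (y + 6.356)² = 35.7173059119²
eq3−eq2, eq3−eq1 (x²,y² cancel):
  108.020·x − 68.362·y = 1758.756412
  52.006·x − 11.742·y = 941.614753
det = 108.020·-11.742 − -68.362·52.006 = 2286.863332
x = (1758.756412·-11.742 − -68.362·941.614753) / 2286.863332 = 19.117605
y = (108.020·941.614753 − 1758.756412·52.006) / 2286.863332 = 4.480958
|P − Q| = √((19.117605 − -19.927)² + (4.480958 − -21.387)²) = 46.836230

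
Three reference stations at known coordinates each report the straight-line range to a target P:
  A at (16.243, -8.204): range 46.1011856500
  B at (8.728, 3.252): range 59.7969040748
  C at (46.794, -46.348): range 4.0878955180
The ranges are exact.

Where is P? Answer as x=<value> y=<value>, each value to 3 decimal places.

x=42.727 y=-45.939

eq1: (x − 16.243)² + (y + 8.204)² = 46.1011856500²
eq2: (x − 8.728)² + (y − 3.252)² = 59.7969040748²
eq3: (x − 46.794)² + (y + 46.348)² = 4.0878955180²
eq1−eq2, eq1−eq3 (x²,y² cancel):
  -15.030·x + 22.912·y = -1694.737596
  61.102·x − 76.288·y = 6115.283304
det = -15.030·-76.288 − 22.912·61.102 = -253.360384
x = (-1694.737596·-76.288 − 22.912·6115.283304) / -253.360384 = 42.726606
y = (-15.030·6115.283304 − -1694.737596·61.102) / -253.360384 = -45.939102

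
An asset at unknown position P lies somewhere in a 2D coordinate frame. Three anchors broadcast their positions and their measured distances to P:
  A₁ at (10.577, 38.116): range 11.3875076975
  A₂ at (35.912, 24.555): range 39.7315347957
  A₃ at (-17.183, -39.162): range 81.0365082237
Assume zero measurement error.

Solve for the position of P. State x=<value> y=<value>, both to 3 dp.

x=-0.625 y=40.165

eq1: (x − 10.577)² + (y − 38.116)² = 11.3875076975²
eq2: (x − 35.912)² + (y − 24.555)² = 39.7315347957²
eq3: (x + 17.183)² + (y + 39.162)² = 81.0365082237²
eq2−eq1, eq2−eq3 (x²,y² cancel):
  -50.670·x + 27.122·y = 1121.002142
  -106.190·x − 127.434·y = -5052.022844
det = -50.670·-127.434 − 27.122·-106.190 = 9337.165960
x = (1121.002142·-127.434 − 27.122·-5052.022844) / 9337.165960 = -0.624689
y = (-50.670·-5052.022844 − 1121.002142·-106.190) / 9337.165960 = 40.164780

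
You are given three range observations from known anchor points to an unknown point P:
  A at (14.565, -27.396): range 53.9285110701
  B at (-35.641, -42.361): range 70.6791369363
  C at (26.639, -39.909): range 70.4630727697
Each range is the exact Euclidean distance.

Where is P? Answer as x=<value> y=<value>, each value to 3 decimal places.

eq1: (x − 14.565)² + (y + 27.396)² = 53.9285110701²
eq2: (x + 35.641)² + (y + 42.361)² = 70.6791369363²
eq3: (x − 26.639)² + (y + 39.909)² = 70.4630727697²
eq1−eq2, eq1−eq3 (x²,y² cancel):
  -100.412·x − 29.930·y = 14.799069
  24.148·x − 25.026·y = -717.075757
det = -100.412·-25.026 − -29.930·24.148 = 3235.660352
x = (14.799069·-25.026 − -29.930·-717.075757) / 3235.660352 = -6.747445
y = (-100.412·-717.075757 − 14.799069·24.148) / 3235.660352 = 22.142510

x=-6.747 y=22.143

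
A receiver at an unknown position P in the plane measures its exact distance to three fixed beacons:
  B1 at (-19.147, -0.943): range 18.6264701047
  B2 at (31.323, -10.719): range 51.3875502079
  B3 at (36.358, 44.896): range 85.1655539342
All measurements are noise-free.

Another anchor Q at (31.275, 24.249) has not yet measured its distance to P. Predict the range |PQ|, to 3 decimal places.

66.914

eq1: (x + 19.147)² + (y + 0.943)² = 18.6264701047²
eq2: (x − 31.323)² + (y + 10.719)² = 51.3875502079²
eq3: (x − 36.358)² + (y − 44.896)² = 85.1655539342²
eq1−eq3, eq1−eq2 (x²,y² cancel):
  111.010·x + 91.678·y = -3936.168066
  100.940·x − 19.552·y = -1565.204496
det = 111.010·-19.552 − 91.678·100.940 = -11424.444840
x = (-3936.168066·-19.552 − 91.678·-1565.204496) / -11424.444840 = -19.296760
y = (111.010·-1565.204496 − -3936.168066·100.940) / -11424.444840 = -19.568868
|P − Q| = √((-19.296760 − 31.275)² + (-19.568868 − 24.249)²) = 66.914188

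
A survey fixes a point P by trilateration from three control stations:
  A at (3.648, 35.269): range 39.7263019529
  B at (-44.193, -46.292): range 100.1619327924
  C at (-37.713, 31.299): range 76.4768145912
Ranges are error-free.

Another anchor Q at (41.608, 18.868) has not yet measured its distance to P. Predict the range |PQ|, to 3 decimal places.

eq1: (x − 3.648)² + (y − 35.269)² = 39.7263019529²
eq2: (x + 44.193)² + (y + 46.292)² = 100.1619327924²
eq3: (x + 37.713)² + (y − 31.299)² = 76.4768145912²
eq1−eq2, eq1−eq3 (x²,y² cancel):
  -95.682·x − 163.122·y = -5615.473466
  -82.722·x − 7.940·y = -3125.836598
det = -95.682·-7.940 − -163.122·-82.722 = -12734.063004
x = (-5615.473466·-7.940 − -163.122·-3125.836598) / -12734.063004 = 36.540251
y = (-95.682·-3125.836598 − -5615.473466·-82.722) / -12734.063004 = 12.991682
|P − Q| = √((36.540251 − 41.608)² + (12.991682 − 18.868)²) = 7.759716

7.760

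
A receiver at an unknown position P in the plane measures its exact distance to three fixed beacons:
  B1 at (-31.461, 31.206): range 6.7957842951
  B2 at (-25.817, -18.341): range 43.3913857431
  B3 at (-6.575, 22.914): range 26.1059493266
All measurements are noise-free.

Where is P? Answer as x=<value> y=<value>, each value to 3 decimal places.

eq1: (x + 31.461)² + (y − 31.206)² = 6.7957842951²
eq2: (x + 25.817)² + (y + 18.341)² = 43.3913857431²
eq3: (x + 6.575)² + (y − 22.914)² = 26.1059493266²
eq1−eq3, eq1−eq2 (x²,y² cancel):
  49.772·x − 16.584·y = -2030.664842
  11.288·x − 99.094·y = -2797.328860
det = 49.772·-99.094 − -16.584·11.288 = -4744.906376
x = (-2030.664842·-99.094 − -16.584·-2797.328860) / -4744.906376 = -32.632003
y = (49.772·-2797.328860 − -2030.664842·11.288) / -4744.906376 = 24.511866

x=-32.632 y=24.512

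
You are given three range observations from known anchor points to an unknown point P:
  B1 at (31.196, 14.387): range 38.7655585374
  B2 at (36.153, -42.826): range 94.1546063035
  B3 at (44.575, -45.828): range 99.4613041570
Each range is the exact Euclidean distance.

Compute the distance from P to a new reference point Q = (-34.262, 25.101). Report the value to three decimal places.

eq1: (x − 31.196)² + (y − 14.387)² = 38.7655585374²
eq2: (x − 36.153)² + (y + 42.826)² = 94.1546063035²
eq3: (x − 44.575)² + (y + 45.828)² = 99.4613041570²
eq2−eq1, eq2−eq3 (x²,y² cancel):
  -9.914·x + 114.426·y = 5401.391859
  16.844·x − 6.004·y = -81.430612
det = -9.914·-6.004 − 114.426·16.844 = -1867.867888
x = (5401.391859·-6.004 − 114.426·-81.430612) / -1867.867888 = 12.373561
y = (-9.914·-81.430612 − 5401.391859·16.844) / -1867.867888 = 48.276295
|P − Q| = √((12.373561 − -34.262)² + (48.276295 − 25.101)²) = 52.076577

52.077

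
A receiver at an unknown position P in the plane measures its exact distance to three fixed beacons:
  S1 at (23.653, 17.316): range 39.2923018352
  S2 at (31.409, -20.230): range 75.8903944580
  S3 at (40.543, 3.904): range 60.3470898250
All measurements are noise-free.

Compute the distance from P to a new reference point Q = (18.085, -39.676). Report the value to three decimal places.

90.498

eq1: (x − 23.653)² + (y − 17.316)² = 39.2923018352²
eq2: (x − 31.409)² + (y + 20.230)² = 75.8903944580²
eq3: (x − 40.543)² + (y − 3.904)² = 60.3470898250²
eq2−eq1, eq2−eq3 (x²,y² cancel):
  -15.512·x + 75.092·y = 3678.997071
  18.268·x + 48.268·y = 2380.778605
det = -15.512·48.268 − 75.092·18.268 = -2120.513872
x = (3678.997071·48.268 − 75.092·2380.778605) / -2120.513872 = 0.565710
y = (-15.512·2380.778605 − 3678.997071·18.268) / -2120.513872 = 49.110057
|P − Q| = √((0.565710 − 18.085)² + (49.110057 − -39.676)²) = 90.498007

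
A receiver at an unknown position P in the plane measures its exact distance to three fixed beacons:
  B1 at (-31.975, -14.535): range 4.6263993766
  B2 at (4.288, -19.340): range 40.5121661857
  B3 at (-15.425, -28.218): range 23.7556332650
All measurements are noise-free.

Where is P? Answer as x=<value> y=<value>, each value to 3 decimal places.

eq1: (x + 31.975)² + (y + 14.535)² = 4.6263993766²
eq2: (x − 4.288)² + (y + 19.340)² = 40.5121661857²
eq3: (x + 15.425)² + (y + 28.218)² = 23.7556332650²
eq1−eq2, eq1−eq3 (x²,y² cancel):
  72.526·x − 9.610·y = -2461.076344
  33.100·x − 27.366·y = -742.407242
det = 72.526·-27.366 − -9.610·33.100 = -1666.655516
x = (-2461.076344·-27.366 − -9.610·-742.407242) / -1666.655516 = -36.129411
y = (72.526·-742.407242 − -2461.076344·33.100) / -1666.655516 = -16.570790

x=-36.129 y=-16.571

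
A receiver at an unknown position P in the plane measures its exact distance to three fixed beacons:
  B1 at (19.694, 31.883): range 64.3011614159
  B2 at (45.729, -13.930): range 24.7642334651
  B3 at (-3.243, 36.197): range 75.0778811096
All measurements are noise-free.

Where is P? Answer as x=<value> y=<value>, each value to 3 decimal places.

eq1: (x − 19.694)² + (y − 31.883)² = 64.3011614159²
eq2: (x − 45.729)² + (y + 13.930)² = 24.7642334651²
eq3: (x + 3.243)² + (y − 36.197)² = 75.0778811096²
eq2−eq3, eq2−eq1 (x²,y² cancel):
  -97.944·x + 100.254·y = -5987.867456
  -52.070·x + 91.626·y = -4402.179116
det = -97.944·91.626 − 100.254·-52.070 = -3753.991164
x = (-5987.867456·91.626 − 100.254·-4402.179116) / -3753.991164 = 28.585117
y = (-97.944·-4402.179116 − -5987.867456·-52.070) / -3753.991164 = -31.800494

x=28.585 y=-31.800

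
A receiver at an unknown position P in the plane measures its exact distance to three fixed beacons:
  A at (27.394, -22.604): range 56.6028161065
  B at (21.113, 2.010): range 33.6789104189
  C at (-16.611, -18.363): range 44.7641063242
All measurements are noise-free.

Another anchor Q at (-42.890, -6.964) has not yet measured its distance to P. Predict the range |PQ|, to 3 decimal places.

50.137

eq1: (x − 27.394)² + (y + 22.604)² = 56.6028161065²
eq2: (x − 21.113)² + (y − 2.010)² = 33.6789104189²
eq3: (x + 16.611)² + (y + 18.363)² = 44.7641063242²
eq3−eq1, eq3−eq2 (x²,y² cancel):
  88.010·x − 8.482·y = -551.806614
  75.448·x + 40.746·y = 706.229987
det = 88.010·40.746 − -8.482·75.448 = 4226.005396
x = (-551.806614·40.746 − -8.482·706.229987) / 4226.005396 = -3.902898
y = (88.010·706.229987 − -551.806614·75.448) / 4226.005396 = 24.559364
|P − Q| = √((-3.902898 − -42.890)² + (24.559364 − -6.964)²) = 50.136978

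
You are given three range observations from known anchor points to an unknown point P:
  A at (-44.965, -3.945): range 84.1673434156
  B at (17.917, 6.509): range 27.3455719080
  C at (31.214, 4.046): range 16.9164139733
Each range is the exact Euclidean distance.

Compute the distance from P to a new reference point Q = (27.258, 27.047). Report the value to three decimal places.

eq1: (x + 44.965)² + (y + 3.945)² = 84.1673434156²
eq2: (x − 17.917)² + (y − 6.509)² = 27.3455719080²
eq3: (x − 31.214)² + (y − 4.046)² = 16.9164139733²
eq1−eq2, eq1−eq3 (x²,y² cancel):
  125.764·x + 20.908·y = 4662.333115
  152.358·x + 15.982·y = 5751.246298
det = 125.764·15.982 − 20.908·152.358 = -1175.540816
x = (4662.333115·15.982 − 20.908·5751.246298) / -1175.540816 = 38.904349
y = (125.764·5751.246298 − 4662.333115·152.358) / -1175.540816 = -11.021302
|P − Q| = √((38.904349 − 27.258)² + (-11.021302 − 27.047)²) = 39.809962

39.810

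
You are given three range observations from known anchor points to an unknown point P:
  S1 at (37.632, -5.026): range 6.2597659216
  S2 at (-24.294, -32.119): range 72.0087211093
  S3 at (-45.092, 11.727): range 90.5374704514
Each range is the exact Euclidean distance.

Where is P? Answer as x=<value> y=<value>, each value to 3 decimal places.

eq1: (x − 37.632)² + (y + 5.026)² = 6.2597659216²
eq2: (x + 24.294)² + (y + 32.119)² = 72.0087211093²
eq3: (x + 45.092)² + (y − 11.727)² = 90.5374704514²
eq3−eq2, eq3−eq1 (x²,y² cancel):
  41.596·x − 87.692·y = 2462.795244
  165.448·x − 33.506·y = 7428.465993
det = 41.596·-33.506 − -87.692·165.448 = 13114.750440
x = (2462.795244·-33.506 − -87.692·7428.465993) / 13114.750440 = 43.378532
y = (41.596·7428.465993 − 2462.795244·165.448) / 13114.750440 = -7.508345

x=43.379 y=-7.508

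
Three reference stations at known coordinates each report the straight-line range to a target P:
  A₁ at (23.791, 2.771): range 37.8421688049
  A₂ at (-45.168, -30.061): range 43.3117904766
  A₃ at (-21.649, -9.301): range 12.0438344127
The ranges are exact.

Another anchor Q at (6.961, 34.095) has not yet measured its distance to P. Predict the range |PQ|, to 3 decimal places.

eq1: (x − 23.791)² + (y − 2.771)² = 37.8421688049²
eq2: (x + 45.168)² + (y + 30.061)² = 43.3117904766²
eq3: (x + 21.649)² + (y + 9.301)² = 12.0438344127²
eq1−eq3, eq1−eq2 (x²,y² cancel):
  -90.880·x − 24.144·y = 1268.473472
  -137.918·x − 65.664·y = 1926.240369
det = -90.880·-65.664 − -24.144·-137.918 = 2637.652128
x = (1268.473472·-65.664 − -24.144·1926.240369) / 2637.652128 = -13.946454
y = (-90.880·1926.240369 − 1268.473472·-137.918) / 2637.652128 = -0.042235
|P − Q| = √((-13.946454 − 6.961)² + (-0.042235 − 34.095)²) = 40.030893

40.031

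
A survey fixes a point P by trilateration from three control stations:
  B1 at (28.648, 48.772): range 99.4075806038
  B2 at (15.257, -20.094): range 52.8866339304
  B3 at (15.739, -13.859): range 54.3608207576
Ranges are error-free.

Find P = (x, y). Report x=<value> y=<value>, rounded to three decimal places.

eq1: (x − 28.648)² + (y − 48.772)² = 99.4075806038²
eq2: (x − 15.257)² + (y + 20.094)² = 52.8866339304²
eq3: (x − 15.739)² + (y + 13.859)² = 54.3608207576²
eq3−eq2, eq3−eq1 (x²,y² cancel):
  -0.964·x − 12.470·y = 354.859668
  25.818·x + 125.262·y = -4167.140362
det = -0.964·125.262 − -12.470·25.818 = 201.197892
x = (354.859668·125.262 − -12.470·-4167.140362) / 201.197892 = -37.345364
y = (-0.964·-4167.140362 − 354.859668·25.818) / 201.197892 = -25.570067

x=-37.345 y=-25.570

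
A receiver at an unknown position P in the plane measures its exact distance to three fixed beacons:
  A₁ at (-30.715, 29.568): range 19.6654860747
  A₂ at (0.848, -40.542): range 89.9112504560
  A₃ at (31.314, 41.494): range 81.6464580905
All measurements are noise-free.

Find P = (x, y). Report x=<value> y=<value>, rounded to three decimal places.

x=-49.954 y=33.642

eq1: (x + 30.715)² + (y − 29.568)² = 19.6654860747²
eq2: (x − 0.848)² + (y + 40.542)² = 89.9112504560²
eq3: (x − 31.314)² + (y − 41.494)² = 81.6464580905²
eq1−eq2, eq1−eq3 (x²,y² cancel):
  63.126·x − 140.220·y = -7870.606597
  124.058·x + 23.852·y = -5394.771993
det = 63.126·23.852 − -140.220·124.058 = 18901.094112
x = (-7870.606597·23.852 − -140.220·-5394.771993) / 18901.094112 = -49.953967
y = (63.126·-5394.771993 − -7870.606597·124.058) / 18901.094112 = 33.641509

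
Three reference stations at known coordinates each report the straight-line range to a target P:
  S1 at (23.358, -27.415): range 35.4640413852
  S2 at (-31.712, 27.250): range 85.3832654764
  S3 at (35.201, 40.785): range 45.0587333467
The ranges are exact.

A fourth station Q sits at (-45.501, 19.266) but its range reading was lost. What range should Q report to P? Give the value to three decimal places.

eq1: (x − 23.358)² + (y + 27.415)² = 35.4640413852²
eq2: (x + 31.712)² + (y − 27.250)² = 85.3832654764²
eq3: (x − 35.201)² + (y − 40.785)² = 45.0587333467²
eq1−eq3, eq1−eq2 (x²,y² cancel):
  23.686·x + 136.400·y = 832.757018
  -110.140·x + 109.330·y = -5581.568737
det = 23.686·109.330 − 136.400·-110.140 = 17612.686380
x = (832.757018·109.330 − 136.400·-5581.568737) / 17612.686380 = 48.395303
y = (23.686·-5581.568737 − 832.757018·-110.140) / 17612.686380 = -2.298637
|P − Q| = √((48.395303 − -45.501)² + (-2.298637 − 19.266)²) = 96.340798

96.341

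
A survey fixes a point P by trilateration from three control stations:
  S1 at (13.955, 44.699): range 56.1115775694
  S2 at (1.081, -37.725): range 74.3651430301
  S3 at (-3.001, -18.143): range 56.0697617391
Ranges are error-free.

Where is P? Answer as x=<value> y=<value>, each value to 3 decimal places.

x=-38.639 y=25.144

eq1: (x − 13.955)² + (y − 44.699)² = 56.1115775694²
eq2: (x − 1.081)² + (y + 37.725)² = 74.3651430301²
eq3: (x + 3.001)² + (y + 18.143)² = 56.0697617391²
eq2−eq1, eq2−eq3 (x²,y² cancel):
  25.748·x + 164.848·y = 3150.063801
  -8.164·x + 39.164·y = 1300.186580
det = 25.748·39.164 − 164.848·-8.164 = 2354.213744
x = (3150.063801·39.164 − 164.848·1300.186580) / 2354.213744 = -38.638827
y = (25.748·1300.186580 − 3150.063801·-8.164) / 2354.213744 = 25.143989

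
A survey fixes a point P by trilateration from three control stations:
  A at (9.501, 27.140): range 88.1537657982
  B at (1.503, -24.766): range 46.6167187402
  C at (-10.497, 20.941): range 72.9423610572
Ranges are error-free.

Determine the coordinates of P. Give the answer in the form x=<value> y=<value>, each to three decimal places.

eq1: (x − 9.501)² + (y − 27.140)² = 88.1537657982²
eq2: (x − 1.503)² + (y + 24.766)² = 46.6167187402²
eq3: (x + 10.497)² + (y − 20.941)² = 72.9423610572²
eq3−eq1, eq3−eq2 (x²,y² cancel):
  39.996·x + 12.398·y = -2172.362277
  24.000·x − 91.414·y = 3214.370845
det = 39.996·-91.414 − 12.398·24.000 = -3953.746344
x = (-2172.362277·-91.414 − 12.398·3214.370845) / -3953.746344 = -40.147380
y = (39.996·3214.370845 − -2172.362277·24.000) / -3953.746344 = -45.703152

x=-40.147 y=-45.703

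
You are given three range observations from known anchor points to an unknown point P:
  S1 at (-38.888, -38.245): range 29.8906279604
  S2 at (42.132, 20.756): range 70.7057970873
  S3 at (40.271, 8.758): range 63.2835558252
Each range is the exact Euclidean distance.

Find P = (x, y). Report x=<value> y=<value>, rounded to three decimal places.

eq1: (x + 38.888)² + (y + 38.245)² = 29.8906279604²
eq2: (x − 42.132)² + (y − 20.756)² = 70.7057970873²
eq3: (x − 40.271)² + (y − 8.758)² = 63.2835558252²
eq3−eq2, eq3−eq1 (x²,y² cancel):
  3.722·x + 23.996·y = -487.040349
  -158.318·x − 94.006·y = 4387.859362
det = 3.722·-94.006 − 23.996·-158.318 = 3449.108396
x = (-487.040349·-94.006 − 23.996·4387.859362) / 3449.108396 = -17.252678
y = (3.722·4387.859362 − -487.040349·-158.318) / 3449.108396 = -17.620682

x=-17.253 y=-17.621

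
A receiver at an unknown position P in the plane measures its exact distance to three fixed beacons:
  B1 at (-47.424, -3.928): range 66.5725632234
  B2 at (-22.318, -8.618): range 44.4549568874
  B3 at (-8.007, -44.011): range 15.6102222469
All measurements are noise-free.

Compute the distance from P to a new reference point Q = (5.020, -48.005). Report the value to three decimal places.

6.788

eq1: (x + 47.424)² + (y + 3.928)² = 66.5725632234²
eq2: (x + 22.318)² + (y + 8.618)² = 44.4549568874²
eq3: (x + 8.007)² + (y + 44.011)² = 15.6102222469²
eq1−eq3, eq1−eq2 (x²,y² cancel):
  78.834·x − 80.166·y = 3924.842346
  50.212·x − 9.380·y = 763.561070
det = 78.834·-9.380 − -80.166·50.212 = 3285.832272
x = (3924.842346·-9.380 − -80.166·763.561070) / 3285.832272 = 7.424790
y = (78.834·763.561070 − 3924.842346·50.212) / 3285.832272 = -41.657516
|P − Q| = √((7.424790 − 5.020)² + (-41.657516 − -48.005)²) = 6.787751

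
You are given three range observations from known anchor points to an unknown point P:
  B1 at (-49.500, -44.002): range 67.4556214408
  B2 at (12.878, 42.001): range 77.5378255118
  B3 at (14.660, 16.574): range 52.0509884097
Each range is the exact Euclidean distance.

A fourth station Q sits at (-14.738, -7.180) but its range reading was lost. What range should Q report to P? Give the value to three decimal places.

eq1: (x + 49.500)² + (y + 44.002)² = 67.4556214408²
eq2: (x − 12.878)² + (y − 42.001)² = 77.5378255118²
eq3: (x − 14.660)² + (y − 16.574)² = 52.0509884097²
eq2−eq1, eq2−eq3 (x²,y² cancel):
  -124.756·x − 172.006·y = 3918.352640
  3.564·x − 50.854·y = 1862.495182
det = -124.756·-50.854 − -172.006·3.564 = 6957.371008
x = (3918.352640·-50.854 − -172.006·1862.495182) / 6957.371008 = 17.405488
y = (-124.756·1862.495182 − 3918.352640·3.564) / 6957.371008 = -35.404531
|P − Q| = √((17.405488 − -14.738)² + (-35.404531 − -7.180)²) = 42.776489

42.776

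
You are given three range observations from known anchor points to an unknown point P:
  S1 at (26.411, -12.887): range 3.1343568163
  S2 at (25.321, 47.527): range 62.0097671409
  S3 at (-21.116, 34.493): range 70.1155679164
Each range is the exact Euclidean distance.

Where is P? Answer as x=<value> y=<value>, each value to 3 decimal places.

eq1: (x − 26.411)² + (y + 12.887)² = 3.1343568163²
eq2: (x − 25.321)² + (y − 47.527)² = 62.0097671409²
eq3: (x + 21.116)² + (y − 34.493)² = 70.1155679164²
eq2−eq1, eq2−eq3 (x²,y² cancel):
  2.180·x − 120.828·y = 1799.033948
  -92.874·x − 26.068·y = -2335.297908
det = 2.180·-26.068 − -120.828·-92.874 = -11278.607912
x = (1799.033948·-26.068 − -120.828·-2335.297908) / -11278.607912 = 29.176171
y = (2.180·-2335.297908 − 1799.033948·-92.874) / -11278.607912 = -14.362812

x=29.176 y=-14.363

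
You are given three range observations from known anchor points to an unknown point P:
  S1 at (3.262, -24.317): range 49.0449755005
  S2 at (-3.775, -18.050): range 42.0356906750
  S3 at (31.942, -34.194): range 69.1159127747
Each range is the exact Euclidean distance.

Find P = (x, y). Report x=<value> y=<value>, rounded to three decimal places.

x=-5.419 y=23.954

eq1: (x − 3.262)² + (y + 24.317)² = 49.0449755005²
eq2: (x + 3.775)² + (y + 18.050)² = 42.0356906750²
eq3: (x − 31.942)² + (y + 34.194)² = 69.1159127747²
eq2−eq3, eq2−eq1 (x²,y² cancel):
  71.434·x − 32.288·y = -1160.542233
  14.074·x − 12.534·y = -376.506323
det = 71.434·-12.534 − -32.288·14.074 = -440.932444
x = (-1160.542233·-12.534 − -32.288·-376.506323) / -440.932444 = -5.419425
y = (71.434·-376.506323 − -1160.542233·14.074) / -440.932444 = 23.953514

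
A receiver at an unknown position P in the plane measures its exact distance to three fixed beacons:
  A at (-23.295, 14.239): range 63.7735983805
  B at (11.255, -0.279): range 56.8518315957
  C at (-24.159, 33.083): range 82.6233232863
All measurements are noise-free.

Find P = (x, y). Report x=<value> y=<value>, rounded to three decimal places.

eq1: (x + 23.295)² + (y − 14.239)² = 63.7735983805²
eq2: (x − 11.255)² + (y + 0.279)² = 56.8518315957²
eq3: (x + 24.159)² + (y − 33.083)² = 82.6233232863²
eq2−eq3, eq2−eq1 (x²,y² cancel):
  -70.828·x + 66.724·y = -2043.093491
  -69.100·x + 29.036·y = -216.287815
det = -70.828·29.036 − 66.724·-69.100 = 2554.066592
x = (-2043.093491·29.036 − 66.724·-216.287815) / 2554.066592 = -17.576548
y = (-70.828·-216.287815 − -2043.093491·-69.100) / 2554.066592 = -49.277700

x=-17.577 y=-49.278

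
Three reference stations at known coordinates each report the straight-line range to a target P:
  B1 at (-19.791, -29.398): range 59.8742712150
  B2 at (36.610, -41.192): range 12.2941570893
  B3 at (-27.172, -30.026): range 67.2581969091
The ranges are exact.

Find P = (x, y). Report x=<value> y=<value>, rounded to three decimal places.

eq1: (x + 19.791)² + (y + 29.398)² = 59.8742712150²
eq2: (x − 36.610)² + (y + 41.192)² = 12.2941570893²
eq3: (x + 27.172)² + (y + 30.026)² = 67.2581969091²
eq3−eq2, eq3−eq1 (x²,y² cancel):
  127.564·x − 22.332·y = 5769.713457
  14.762·x + 1.256·y = 554.784523
det = 127.564·1.256 − -22.332·14.762 = 489.885368
x = (5769.713457·1.256 − -22.332·554.784523) / 489.885368 = 40.083271
y = (127.564·554.784523 − 5769.713457·14.762) / 489.885368 = -29.398668

x=40.083 y=-29.399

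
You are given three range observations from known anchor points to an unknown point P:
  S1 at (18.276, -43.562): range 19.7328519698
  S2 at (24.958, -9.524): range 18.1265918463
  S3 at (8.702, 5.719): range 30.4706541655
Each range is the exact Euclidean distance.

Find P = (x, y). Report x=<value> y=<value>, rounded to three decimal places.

eq1: (x − 18.276)² + (y + 43.562)² = 19.7328519698²
eq2: (x − 24.958)² + (y + 9.524)² = 18.1265918463²
eq3: (x − 8.702)² + (y − 5.719)² = 30.4706541655²
eq3−eq2, eq3−eq1 (x²,y² cancel):
  32.512·x − 30.486·y = 1205.064008
  19.148·x − 98.562·y = 2662.303573
det = 32.512·-98.562 − -30.486·19.148 = -2620.701816
x = (1205.064008·-98.562 − -30.486·2662.303573) / -2620.701816 = 14.351321
y = (32.512·2662.303573 − 1205.064008·19.148) / -2620.701816 = -24.223377

x=14.351 y=-24.223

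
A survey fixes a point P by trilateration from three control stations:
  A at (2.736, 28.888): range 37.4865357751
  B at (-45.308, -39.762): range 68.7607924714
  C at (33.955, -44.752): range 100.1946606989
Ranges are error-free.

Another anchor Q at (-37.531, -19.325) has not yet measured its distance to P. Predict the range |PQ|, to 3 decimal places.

47.589

eq1: (x − 2.736)² + (y − 28.888)² = 37.4865357751²
eq2: (x + 45.308)² + (y + 39.762)² = 68.7607924714²
eq3: (x − 33.955)² + (y + 44.752)² = 100.1946606989²
eq3−eq1, eq3−eq2 (x²,y² cancel):
  -62.438·x + 147.280·y = 6320.048379
  -158.526·x + 9.980·y = 5789.071430
det = -62.438·9.980 − 147.280·-158.526 = 22724.578040
x = (6320.048379·9.980 − 147.280·5789.071430) / 22724.578040 = -34.743895
y = (-62.438·5789.071430 − 6320.048379·-158.526) / 22724.578040 = 28.182435
|P − Q| = √((-34.743895 − -37.531)² + (28.182435 − -19.325)²) = 47.589120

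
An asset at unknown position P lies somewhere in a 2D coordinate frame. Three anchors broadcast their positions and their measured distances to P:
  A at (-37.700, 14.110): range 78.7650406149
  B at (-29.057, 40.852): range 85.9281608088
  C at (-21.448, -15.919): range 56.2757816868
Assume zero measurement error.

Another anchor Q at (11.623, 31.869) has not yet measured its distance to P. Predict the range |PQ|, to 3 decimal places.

eq1: (x + 37.700)² + (y − 14.110)² = 78.7650406149²
eq2: (x + 29.057)² + (y − 40.852)² = 85.9281608088²
eq3: (x + 21.448)² + (y + 15.919)² = 56.2757816868²
eq1−eq3, eq1−eq2 (x²,y² cancel):
  32.504·x − 60.058·y = 2130.017184
  17.286·x + 53.484·y = -286.904144
det = 32.504·53.484 − -60.058·17.286 = 2776.606524
x = (2130.017184·53.484 − -60.058·-286.904144) / 2776.606524 = 34.823425
y = (32.504·-286.904144 − 2130.017184·17.286) / 2776.606524 = -16.619211
|P − Q| = √((34.823425 − 11.623)² + (-16.619211 − 31.869)²) = 53.752826

53.753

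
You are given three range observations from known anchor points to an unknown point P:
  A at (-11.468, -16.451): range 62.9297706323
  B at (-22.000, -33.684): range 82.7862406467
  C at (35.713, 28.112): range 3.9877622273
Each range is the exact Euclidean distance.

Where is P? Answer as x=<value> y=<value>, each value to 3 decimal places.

x=31.870 y=29.177

eq1: (x + 11.468)² + (y + 16.451)² = 62.9297706323²
eq2: (x + 22.000)² + (y + 33.684)² = 82.7862406467²
eq3: (x − 35.713)² + (y − 28.112)² = 3.9877622273²
eq2−eq3, eq2−eq1 (x²,y² cancel):
  115.426·x + 123.592·y = 7284.750450
  21.064·x + 34.466·y = 1676.944178
det = 115.426·34.466 − 123.592·21.064 = 1374.930628
x = (7284.750450·34.466 − 123.592·1676.944178) / 1374.930628 = 31.870207
y = (115.426·1676.944178 − 7284.750450·21.064) / 1374.930628 = 29.177454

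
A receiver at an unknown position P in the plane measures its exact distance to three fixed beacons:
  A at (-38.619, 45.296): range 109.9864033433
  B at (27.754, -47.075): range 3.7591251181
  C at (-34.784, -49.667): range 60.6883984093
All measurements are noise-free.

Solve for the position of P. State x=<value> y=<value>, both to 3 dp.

eq1: (x + 38.619)² + (y − 45.296)² = 109.9864033433²
eq2: (x − 27.754)² + (y + 47.075)² = 3.7591251181²
eq3: (x + 34.784)² + (y + 49.667)² = 60.6883984093²
eq3−eq2, eq3−eq1 (x²,y² cancel):
  125.076·x + 5.184·y = 2978.553276
  -7.670·x + 189.926·y = -8547.509987
det = 125.076·189.926 − 5.184·-7.670 = 23794.945656
x = (2978.553276·189.926 − 5.184·-8547.509987) / 23794.945656 = 25.636327
y = (125.076·-8547.509987 − 2978.553276·-7.670) / 23794.945656 = -43.969121

x=25.636 y=-43.969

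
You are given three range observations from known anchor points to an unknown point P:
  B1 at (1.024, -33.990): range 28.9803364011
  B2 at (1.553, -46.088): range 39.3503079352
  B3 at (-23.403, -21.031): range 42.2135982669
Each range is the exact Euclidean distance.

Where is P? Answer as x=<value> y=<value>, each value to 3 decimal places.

x=17.358 y=-10.051

eq1: (x − 1.024)² + (y + 33.990)² = 28.9803364011²
eq2: (x − 1.553)² + (y + 46.088)² = 39.3503079352²
eq3: (x + 23.403)² + (y + 21.031)² = 42.2135982669²
eq1−eq3, eq1−eq2 (x²,y² cancel):
  -48.854·x + 25.918·y = -1108.493287
  1.058·x − 24.196·y = 261.560040
det = -48.854·-24.196 − 25.918·1.058 = 1154.650140
x = (-1108.493287·-24.196 − 25.918·261.560040) / 1154.650140 = 17.357630
y = (-48.854·261.560040 − -1108.493287·1.058) / 1154.650140 = -10.051069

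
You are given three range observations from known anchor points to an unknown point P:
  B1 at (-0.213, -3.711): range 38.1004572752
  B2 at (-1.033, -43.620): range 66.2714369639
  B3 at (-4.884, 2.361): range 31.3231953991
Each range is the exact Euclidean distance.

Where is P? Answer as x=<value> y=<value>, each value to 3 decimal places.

eq1: (x + 0.213)² + (y + 3.711)² = 38.1004572752²
eq2: (x + 1.033)² + (y + 43.620)² = 66.2714369639²
eq3: (x + 4.884)² + (y − 2.361)² = 31.3231953991²
eq3−eq1, eq3−eq2 (x²,y² cancel):
  9.342·x − 12.144·y = -486.113162
  7.702·x − 91.962·y = -1536.417075
det = 9.342·-91.962 − -12.144·7.702 = -765.575916
x = (-486.113162·-91.962 − -12.144·-1536.417075) / -765.575916 = -34.021041
y = (9.342·-1536.417075 − -486.113162·7.702) / -765.575916 = 13.857757

x=-34.021 y=13.858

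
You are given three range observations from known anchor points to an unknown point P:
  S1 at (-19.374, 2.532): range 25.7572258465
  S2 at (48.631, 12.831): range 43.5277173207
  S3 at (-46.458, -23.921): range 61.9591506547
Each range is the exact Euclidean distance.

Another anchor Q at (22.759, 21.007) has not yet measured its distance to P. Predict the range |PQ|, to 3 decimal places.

eq1: (x + 19.374)² + (y − 2.532)² = 25.7572258465²
eq2: (x − 48.631)² + (y − 12.831)² = 43.5277173207²
eq3: (x + 46.458)² + (y + 23.921)² = 61.9591506547²
eq3−eq1, eq3−eq2 (x²,y² cancel):
  54.168·x + 52.906·y = 826.704562
  190.178·x + 73.504·y = 1743.322892
det = 54.168·73.504 − 52.906·190.178 = -6079.992596
x = (826.704562·73.504 − 52.906·1743.322892) / -6079.992596 = 5.175360
y = (54.168·1743.322892 − 826.704562·190.178) / -6079.992596 = 10.327102
|P − Q| = √((5.175360 − 22.759)² + (10.327102 − 21.007)²) = 20.572910

20.573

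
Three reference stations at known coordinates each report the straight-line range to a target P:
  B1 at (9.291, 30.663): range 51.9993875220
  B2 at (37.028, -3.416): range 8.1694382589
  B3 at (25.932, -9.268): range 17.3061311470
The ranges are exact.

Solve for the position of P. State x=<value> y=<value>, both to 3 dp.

x=43.230 y=-8.734

eq1: (x − 9.291)² + (y − 30.663)² = 51.9993875220²
eq2: (x − 37.028)² + (y + 3.416)² = 8.1694382589²
eq3: (x − 25.932)² + (y + 9.268)² = 17.3061311470²
eq3−eq1, eq3−eq2 (x²,y² cancel):
  -33.282·x + 79.862·y = -2136.256325
  22.192·x + 11.704·y = 857.139846
det = -33.282·11.704 − 79.862·22.192 = -2161.830032
x = (-2136.256325·11.704 − 79.862·857.139846) / -2161.830032 = 43.229877
y = (-33.282·857.139846 − -2136.256325·22.192) / -2161.830032 = -8.733560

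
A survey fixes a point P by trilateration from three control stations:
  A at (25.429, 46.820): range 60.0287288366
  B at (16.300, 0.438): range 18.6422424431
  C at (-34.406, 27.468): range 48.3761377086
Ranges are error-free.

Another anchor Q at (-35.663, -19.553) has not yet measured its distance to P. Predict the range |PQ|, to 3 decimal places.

37.078

eq1: (x − 25.429)² + (y − 46.820)² = 60.0287288366²
eq2: (x − 16.300)² + (y − 0.438)² = 18.6422424431²
eq3: (x + 34.406)² + (y − 27.468)² = 48.3761377086²
eq1−eq3, eq1−eq2 (x²,y² cancel):
  -119.670·x − 38.704·y = 362.715005
  -18.258·x − 92.764·y = 683.050485
det = -119.670·-92.764 − -38.704·-18.258 = 10394.410248
x = (362.715005·-92.764 − -38.704·683.050485) / 10394.410248 = -0.693653
y = (-119.670·683.050485 − 362.715005·-18.258) / 10394.410248 = -7.226788
|P − Q| = √((-0.693653 − -35.663)² + (-7.226788 − -19.553)²) = 37.078171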